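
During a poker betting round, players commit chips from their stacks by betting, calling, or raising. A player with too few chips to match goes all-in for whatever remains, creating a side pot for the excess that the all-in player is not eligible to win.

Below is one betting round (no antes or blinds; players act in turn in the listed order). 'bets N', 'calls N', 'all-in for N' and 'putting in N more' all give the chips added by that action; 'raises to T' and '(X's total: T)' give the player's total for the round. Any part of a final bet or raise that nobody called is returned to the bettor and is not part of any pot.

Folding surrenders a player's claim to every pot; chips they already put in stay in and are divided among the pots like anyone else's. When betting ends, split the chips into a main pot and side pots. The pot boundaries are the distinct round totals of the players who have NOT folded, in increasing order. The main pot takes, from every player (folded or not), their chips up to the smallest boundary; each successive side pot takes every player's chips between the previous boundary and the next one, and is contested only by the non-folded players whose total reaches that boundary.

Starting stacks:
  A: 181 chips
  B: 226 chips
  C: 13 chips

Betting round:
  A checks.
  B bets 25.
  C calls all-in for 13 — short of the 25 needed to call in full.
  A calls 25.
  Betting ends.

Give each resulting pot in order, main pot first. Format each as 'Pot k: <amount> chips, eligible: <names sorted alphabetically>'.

Pot 1: 39 chips, eligible: A, B, C
Pot 2: 24 chips, eligible: A, B

Derivation:
Contributions: A=25, B=25, C=13
Pot levels (distinct totals of non-folded players): 13, 25
Layer 1-13: 13 each from A, B, C = 13*3 = 39 chips; eligible A, B, C
Layer 14-25: 12 each from A, B = 12*2 = 24 chips; eligible A, B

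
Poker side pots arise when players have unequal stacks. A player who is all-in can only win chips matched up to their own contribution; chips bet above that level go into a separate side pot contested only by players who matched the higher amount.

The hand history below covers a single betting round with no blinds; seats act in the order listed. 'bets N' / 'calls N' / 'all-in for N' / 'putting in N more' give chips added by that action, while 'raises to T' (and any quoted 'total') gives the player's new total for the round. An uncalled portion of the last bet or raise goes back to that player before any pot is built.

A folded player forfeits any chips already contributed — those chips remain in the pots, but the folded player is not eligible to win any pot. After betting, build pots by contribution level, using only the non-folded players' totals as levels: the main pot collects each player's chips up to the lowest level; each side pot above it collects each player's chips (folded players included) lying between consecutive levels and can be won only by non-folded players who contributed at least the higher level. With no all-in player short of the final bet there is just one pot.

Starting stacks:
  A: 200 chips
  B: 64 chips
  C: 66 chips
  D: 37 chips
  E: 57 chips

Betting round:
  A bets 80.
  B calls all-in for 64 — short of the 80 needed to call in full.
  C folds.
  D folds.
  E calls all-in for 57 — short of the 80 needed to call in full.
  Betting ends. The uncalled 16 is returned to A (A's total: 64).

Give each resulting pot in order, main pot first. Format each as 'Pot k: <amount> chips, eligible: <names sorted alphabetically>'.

Pot 1: 171 chips, eligible: A, B, E
Pot 2: 14 chips, eligible: A, B

Derivation:
Contributions (after 16 returned to A): A=64, B=64, E=57
Folded: C, D
Pot levels (distinct totals of non-folded players): 57, 64
Layer 1-57: 57 each from A, B, E = 57*3 = 171 chips; eligible A, B, E
Layer 58-64: 7 each from A, B = 7*2 = 14 chips; eligible A, B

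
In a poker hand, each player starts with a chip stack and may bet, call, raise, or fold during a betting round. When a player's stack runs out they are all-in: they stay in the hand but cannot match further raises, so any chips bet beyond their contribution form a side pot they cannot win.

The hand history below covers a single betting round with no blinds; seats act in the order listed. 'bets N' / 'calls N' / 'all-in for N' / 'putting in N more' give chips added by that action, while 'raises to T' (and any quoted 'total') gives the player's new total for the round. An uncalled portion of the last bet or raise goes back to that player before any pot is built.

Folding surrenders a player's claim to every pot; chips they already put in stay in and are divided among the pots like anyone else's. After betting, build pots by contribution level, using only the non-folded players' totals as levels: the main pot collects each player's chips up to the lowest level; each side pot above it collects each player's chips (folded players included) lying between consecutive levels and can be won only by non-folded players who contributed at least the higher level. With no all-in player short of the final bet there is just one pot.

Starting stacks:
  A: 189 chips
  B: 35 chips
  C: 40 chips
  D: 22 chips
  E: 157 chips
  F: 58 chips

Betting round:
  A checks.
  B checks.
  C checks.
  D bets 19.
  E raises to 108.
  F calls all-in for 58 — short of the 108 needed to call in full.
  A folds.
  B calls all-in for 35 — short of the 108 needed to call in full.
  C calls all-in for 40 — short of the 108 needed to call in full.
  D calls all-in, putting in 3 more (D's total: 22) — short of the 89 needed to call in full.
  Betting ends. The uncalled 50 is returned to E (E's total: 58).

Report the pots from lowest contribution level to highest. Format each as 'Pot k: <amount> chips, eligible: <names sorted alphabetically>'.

Contributions (after 50 returned to E): B=35, C=40, D=22, E=58, F=58
Folded: A
Pot levels (distinct totals of non-folded players): 22, 35, 40, 58
Layer 1-22: 22 each from B, C, D, E, F = 22*5 = 110 chips; eligible B, C, D, E, F
Layer 23-35: 13 each from B, C, E, F = 13*4 = 52 chips; eligible B, C, E, F
Layer 36-40: 5 each from C, E, F = 5*3 = 15 chips; eligible C, E, F
Layer 41-58: 18 each from E, F = 18*2 = 36 chips; eligible E, F

Pot 1: 110 chips, eligible: B, C, D, E, F
Pot 2: 52 chips, eligible: B, C, E, F
Pot 3: 15 chips, eligible: C, E, F
Pot 4: 36 chips, eligible: E, F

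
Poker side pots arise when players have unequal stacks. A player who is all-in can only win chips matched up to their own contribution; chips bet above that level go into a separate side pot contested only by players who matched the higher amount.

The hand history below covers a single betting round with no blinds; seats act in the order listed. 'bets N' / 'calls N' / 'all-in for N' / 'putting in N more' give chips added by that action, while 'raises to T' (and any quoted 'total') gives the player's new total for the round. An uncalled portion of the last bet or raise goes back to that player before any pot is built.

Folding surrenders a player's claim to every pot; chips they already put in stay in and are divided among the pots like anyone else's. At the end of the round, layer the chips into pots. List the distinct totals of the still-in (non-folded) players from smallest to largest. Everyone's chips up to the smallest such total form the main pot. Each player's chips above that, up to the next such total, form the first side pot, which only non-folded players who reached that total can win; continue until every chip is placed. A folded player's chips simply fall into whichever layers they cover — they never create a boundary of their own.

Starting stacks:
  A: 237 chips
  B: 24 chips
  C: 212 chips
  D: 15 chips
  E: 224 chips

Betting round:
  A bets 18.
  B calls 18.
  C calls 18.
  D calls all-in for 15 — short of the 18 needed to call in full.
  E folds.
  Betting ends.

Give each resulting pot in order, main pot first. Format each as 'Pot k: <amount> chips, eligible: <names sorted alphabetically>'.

Contributions: A=18, B=18, C=18, D=15
Folded: E
Pot levels (distinct totals of non-folded players): 15, 18
Layer 1-15: 15 each from A, B, C, D = 15*4 = 60 chips; eligible A, B, C, D
Layer 16-18: 3 each from A, B, C = 3*3 = 9 chips; eligible A, B, C

Pot 1: 60 chips, eligible: A, B, C, D
Pot 2: 9 chips, eligible: A, B, C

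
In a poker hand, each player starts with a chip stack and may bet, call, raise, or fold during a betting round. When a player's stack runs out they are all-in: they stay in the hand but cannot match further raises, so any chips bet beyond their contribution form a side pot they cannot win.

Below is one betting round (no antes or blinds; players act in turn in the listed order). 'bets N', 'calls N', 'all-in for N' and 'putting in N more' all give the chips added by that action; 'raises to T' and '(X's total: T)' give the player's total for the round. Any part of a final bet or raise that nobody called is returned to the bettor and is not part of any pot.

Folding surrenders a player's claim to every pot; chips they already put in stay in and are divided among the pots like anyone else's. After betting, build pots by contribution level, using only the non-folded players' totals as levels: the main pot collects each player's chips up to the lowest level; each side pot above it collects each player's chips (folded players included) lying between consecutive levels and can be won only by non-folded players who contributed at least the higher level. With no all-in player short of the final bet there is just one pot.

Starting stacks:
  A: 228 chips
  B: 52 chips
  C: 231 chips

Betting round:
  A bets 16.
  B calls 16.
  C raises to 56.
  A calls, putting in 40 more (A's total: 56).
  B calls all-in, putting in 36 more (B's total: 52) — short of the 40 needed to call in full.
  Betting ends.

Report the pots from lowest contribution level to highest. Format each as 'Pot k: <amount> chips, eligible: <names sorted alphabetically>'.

Contributions: A=56, B=52, C=56
Pot levels (distinct totals of non-folded players): 52, 56
Layer 1-52: 52 each from A, B, C = 52*3 = 156 chips; eligible A, B, C
Layer 53-56: 4 each from A, C = 4*2 = 8 chips; eligible A, C

Pot 1: 156 chips, eligible: A, B, C
Pot 2: 8 chips, eligible: A, C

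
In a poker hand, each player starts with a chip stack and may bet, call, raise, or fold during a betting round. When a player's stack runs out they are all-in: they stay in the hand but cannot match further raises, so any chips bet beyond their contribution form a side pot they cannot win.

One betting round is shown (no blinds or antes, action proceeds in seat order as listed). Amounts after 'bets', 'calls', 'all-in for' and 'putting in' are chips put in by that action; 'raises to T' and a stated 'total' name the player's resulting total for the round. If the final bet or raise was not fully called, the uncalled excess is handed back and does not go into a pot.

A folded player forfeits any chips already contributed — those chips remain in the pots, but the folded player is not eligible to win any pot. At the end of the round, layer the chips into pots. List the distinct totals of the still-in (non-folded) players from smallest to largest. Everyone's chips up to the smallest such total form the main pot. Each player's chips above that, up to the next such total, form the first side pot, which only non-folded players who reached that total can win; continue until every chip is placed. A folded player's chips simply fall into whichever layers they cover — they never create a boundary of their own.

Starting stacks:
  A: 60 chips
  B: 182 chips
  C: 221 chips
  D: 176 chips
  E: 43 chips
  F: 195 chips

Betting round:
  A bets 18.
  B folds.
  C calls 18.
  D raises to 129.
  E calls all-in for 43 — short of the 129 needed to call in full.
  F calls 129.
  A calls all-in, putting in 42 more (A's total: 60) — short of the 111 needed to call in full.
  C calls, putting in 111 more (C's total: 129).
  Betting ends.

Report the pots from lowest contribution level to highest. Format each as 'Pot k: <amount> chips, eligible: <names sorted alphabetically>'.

Contributions: A=60, C=129, D=129, E=43, F=129
Folded: B
Pot levels (distinct totals of non-folded players): 43, 60, 129
Layer 1-43: 43 each from A, C, D, E, F = 43*5 = 215 chips; eligible A, C, D, E, F
Layer 44-60: 17 each from A, C, D, F = 17*4 = 68 chips; eligible A, C, D, F
Layer 61-129: 69 each from C, D, F = 69*3 = 207 chips; eligible C, D, F

Pot 1: 215 chips, eligible: A, C, D, E, F
Pot 2: 68 chips, eligible: A, C, D, F
Pot 3: 207 chips, eligible: C, D, F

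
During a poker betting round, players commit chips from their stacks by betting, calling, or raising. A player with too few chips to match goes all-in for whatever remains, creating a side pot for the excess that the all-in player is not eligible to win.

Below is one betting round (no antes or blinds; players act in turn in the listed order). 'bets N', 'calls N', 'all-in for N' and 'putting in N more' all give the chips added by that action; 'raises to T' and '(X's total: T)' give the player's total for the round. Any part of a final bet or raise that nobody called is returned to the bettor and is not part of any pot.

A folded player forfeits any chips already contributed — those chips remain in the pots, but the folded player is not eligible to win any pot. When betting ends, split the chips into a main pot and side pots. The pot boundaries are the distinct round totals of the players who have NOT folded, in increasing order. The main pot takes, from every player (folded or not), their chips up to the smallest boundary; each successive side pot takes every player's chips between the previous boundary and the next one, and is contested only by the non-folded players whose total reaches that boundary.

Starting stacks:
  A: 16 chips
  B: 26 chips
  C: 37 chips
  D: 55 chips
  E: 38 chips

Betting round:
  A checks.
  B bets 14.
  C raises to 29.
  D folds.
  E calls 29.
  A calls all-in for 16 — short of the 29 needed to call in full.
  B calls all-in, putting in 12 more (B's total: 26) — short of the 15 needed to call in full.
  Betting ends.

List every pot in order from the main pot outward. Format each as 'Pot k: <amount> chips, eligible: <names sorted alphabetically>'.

Pot 1: 64 chips, eligible: A, B, C, E
Pot 2: 30 chips, eligible: B, C, E
Pot 3: 6 chips, eligible: C, E

Derivation:
Contributions: A=16, B=26, C=29, E=29
Folded: D
Pot levels (distinct totals of non-folded players): 16, 26, 29
Layer 1-16: 16 each from A, B, C, E = 16*4 = 64 chips; eligible A, B, C, E
Layer 17-26: 10 each from B, C, E = 10*3 = 30 chips; eligible B, C, E
Layer 27-29: 3 each from C, E = 3*2 = 6 chips; eligible C, E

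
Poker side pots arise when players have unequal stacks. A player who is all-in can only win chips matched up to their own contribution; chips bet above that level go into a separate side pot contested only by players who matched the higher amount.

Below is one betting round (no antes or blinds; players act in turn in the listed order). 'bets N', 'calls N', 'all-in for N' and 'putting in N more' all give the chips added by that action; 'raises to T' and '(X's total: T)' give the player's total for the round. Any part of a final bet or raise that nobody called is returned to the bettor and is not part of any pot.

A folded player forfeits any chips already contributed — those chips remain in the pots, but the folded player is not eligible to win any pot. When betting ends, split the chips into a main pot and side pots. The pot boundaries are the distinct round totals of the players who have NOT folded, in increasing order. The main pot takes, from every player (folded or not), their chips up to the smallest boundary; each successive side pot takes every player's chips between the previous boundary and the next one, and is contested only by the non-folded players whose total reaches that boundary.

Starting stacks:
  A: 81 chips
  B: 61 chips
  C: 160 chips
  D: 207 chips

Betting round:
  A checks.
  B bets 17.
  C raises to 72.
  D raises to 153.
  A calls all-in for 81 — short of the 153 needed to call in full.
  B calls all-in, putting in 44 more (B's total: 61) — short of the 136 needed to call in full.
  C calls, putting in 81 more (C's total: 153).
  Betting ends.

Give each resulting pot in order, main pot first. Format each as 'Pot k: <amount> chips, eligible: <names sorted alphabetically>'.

Contributions: A=81, B=61, C=153, D=153
Pot levels (distinct totals of non-folded players): 61, 81, 153
Layer 1-61: 61 each from A, B, C, D = 61*4 = 244 chips; eligible A, B, C, D
Layer 62-81: 20 each from A, C, D = 20*3 = 60 chips; eligible A, C, D
Layer 82-153: 72 each from C, D = 72*2 = 144 chips; eligible C, D

Pot 1: 244 chips, eligible: A, B, C, D
Pot 2: 60 chips, eligible: A, C, D
Pot 3: 144 chips, eligible: C, D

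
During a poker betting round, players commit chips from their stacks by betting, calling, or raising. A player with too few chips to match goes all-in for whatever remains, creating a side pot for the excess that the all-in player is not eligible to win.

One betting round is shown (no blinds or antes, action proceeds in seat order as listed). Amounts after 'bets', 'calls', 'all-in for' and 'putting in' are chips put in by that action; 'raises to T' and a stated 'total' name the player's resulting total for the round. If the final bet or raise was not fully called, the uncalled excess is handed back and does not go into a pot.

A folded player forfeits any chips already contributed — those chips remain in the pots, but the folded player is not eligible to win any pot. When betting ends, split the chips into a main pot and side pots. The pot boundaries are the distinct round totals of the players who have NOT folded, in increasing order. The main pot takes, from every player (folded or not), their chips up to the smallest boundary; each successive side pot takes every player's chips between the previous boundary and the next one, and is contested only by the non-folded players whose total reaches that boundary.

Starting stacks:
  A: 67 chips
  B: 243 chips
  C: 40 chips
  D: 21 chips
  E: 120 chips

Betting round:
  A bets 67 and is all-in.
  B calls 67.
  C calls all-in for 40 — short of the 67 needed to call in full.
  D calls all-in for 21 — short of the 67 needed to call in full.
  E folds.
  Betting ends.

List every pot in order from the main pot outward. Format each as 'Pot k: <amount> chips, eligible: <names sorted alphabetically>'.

Contributions: A=67, B=67, C=40, D=21
Folded: E
Pot levels (distinct totals of non-folded players): 21, 40, 67
Layer 1-21: 21 each from A, B, C, D = 21*4 = 84 chips; eligible A, B, C, D
Layer 22-40: 19 each from A, B, C = 19*3 = 57 chips; eligible A, B, C
Layer 41-67: 27 each from A, B = 27*2 = 54 chips; eligible A, B

Pot 1: 84 chips, eligible: A, B, C, D
Pot 2: 57 chips, eligible: A, B, C
Pot 3: 54 chips, eligible: A, B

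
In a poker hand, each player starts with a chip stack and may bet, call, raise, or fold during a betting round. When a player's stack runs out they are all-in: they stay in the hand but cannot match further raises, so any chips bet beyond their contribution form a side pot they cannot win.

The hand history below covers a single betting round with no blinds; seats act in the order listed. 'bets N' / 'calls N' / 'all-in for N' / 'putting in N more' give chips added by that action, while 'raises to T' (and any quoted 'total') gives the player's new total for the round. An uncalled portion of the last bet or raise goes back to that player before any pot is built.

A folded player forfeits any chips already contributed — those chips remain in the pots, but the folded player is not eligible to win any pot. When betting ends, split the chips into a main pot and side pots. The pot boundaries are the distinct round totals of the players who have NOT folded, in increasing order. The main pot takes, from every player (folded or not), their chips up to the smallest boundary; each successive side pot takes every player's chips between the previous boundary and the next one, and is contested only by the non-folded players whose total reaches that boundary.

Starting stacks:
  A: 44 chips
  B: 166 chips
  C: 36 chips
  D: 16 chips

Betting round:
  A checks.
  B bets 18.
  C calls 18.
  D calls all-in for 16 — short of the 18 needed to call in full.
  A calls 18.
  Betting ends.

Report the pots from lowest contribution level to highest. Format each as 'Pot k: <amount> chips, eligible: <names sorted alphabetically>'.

Contributions: A=18, B=18, C=18, D=16
Pot levels (distinct totals of non-folded players): 16, 18
Layer 1-16: 16 each from A, B, C, D = 16*4 = 64 chips; eligible A, B, C, D
Layer 17-18: 2 each from A, B, C = 2*3 = 6 chips; eligible A, B, C

Pot 1: 64 chips, eligible: A, B, C, D
Pot 2: 6 chips, eligible: A, B, C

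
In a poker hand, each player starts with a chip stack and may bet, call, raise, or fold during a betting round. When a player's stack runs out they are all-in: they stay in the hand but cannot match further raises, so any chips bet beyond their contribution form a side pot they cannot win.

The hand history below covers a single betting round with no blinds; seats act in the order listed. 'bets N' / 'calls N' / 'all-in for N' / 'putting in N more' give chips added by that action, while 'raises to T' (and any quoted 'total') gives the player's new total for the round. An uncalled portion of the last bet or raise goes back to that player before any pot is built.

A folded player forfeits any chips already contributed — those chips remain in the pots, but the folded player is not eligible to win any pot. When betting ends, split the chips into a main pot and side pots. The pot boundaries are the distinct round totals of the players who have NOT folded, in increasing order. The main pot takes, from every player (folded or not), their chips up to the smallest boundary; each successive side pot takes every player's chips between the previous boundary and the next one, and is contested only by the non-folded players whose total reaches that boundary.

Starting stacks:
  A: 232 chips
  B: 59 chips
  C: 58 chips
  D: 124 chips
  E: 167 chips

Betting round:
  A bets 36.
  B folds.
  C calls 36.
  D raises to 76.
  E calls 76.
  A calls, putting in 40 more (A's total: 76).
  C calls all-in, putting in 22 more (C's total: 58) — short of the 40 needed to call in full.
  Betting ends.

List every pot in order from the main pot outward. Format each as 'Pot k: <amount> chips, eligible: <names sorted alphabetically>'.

Pot 1: 232 chips, eligible: A, C, D, E
Pot 2: 54 chips, eligible: A, D, E

Derivation:
Contributions: A=76, C=58, D=76, E=76
Folded: B
Pot levels (distinct totals of non-folded players): 58, 76
Layer 1-58: 58 each from A, C, D, E = 58*4 = 232 chips; eligible A, C, D, E
Layer 59-76: 18 each from A, D, E = 18*3 = 54 chips; eligible A, D, E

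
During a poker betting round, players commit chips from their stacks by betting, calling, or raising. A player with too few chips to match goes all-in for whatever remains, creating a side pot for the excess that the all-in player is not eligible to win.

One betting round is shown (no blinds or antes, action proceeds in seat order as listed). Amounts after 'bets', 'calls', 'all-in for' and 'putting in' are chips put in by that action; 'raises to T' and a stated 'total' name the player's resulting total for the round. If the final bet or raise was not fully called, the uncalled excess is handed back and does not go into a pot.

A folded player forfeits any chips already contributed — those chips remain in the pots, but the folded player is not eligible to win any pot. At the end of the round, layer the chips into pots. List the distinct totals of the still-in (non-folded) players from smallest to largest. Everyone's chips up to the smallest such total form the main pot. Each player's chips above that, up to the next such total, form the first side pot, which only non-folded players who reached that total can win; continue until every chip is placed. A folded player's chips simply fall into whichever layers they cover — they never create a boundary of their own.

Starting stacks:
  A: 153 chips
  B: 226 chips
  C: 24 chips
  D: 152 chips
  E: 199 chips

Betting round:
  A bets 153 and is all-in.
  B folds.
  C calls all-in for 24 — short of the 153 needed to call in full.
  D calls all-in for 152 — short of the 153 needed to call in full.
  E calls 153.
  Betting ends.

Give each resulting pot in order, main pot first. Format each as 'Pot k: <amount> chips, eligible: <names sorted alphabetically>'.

Contributions: A=153, C=24, D=152, E=153
Folded: B
Pot levels (distinct totals of non-folded players): 24, 152, 153
Layer 1-24: 24 each from A, C, D, E = 24*4 = 96 chips; eligible A, C, D, E
Layer 25-152: 128 each from A, D, E = 128*3 = 384 chips; eligible A, D, E
Layer 153-153: 1 each from A, E = 1*2 = 2 chips; eligible A, E

Pot 1: 96 chips, eligible: A, C, D, E
Pot 2: 384 chips, eligible: A, D, E
Pot 3: 2 chips, eligible: A, E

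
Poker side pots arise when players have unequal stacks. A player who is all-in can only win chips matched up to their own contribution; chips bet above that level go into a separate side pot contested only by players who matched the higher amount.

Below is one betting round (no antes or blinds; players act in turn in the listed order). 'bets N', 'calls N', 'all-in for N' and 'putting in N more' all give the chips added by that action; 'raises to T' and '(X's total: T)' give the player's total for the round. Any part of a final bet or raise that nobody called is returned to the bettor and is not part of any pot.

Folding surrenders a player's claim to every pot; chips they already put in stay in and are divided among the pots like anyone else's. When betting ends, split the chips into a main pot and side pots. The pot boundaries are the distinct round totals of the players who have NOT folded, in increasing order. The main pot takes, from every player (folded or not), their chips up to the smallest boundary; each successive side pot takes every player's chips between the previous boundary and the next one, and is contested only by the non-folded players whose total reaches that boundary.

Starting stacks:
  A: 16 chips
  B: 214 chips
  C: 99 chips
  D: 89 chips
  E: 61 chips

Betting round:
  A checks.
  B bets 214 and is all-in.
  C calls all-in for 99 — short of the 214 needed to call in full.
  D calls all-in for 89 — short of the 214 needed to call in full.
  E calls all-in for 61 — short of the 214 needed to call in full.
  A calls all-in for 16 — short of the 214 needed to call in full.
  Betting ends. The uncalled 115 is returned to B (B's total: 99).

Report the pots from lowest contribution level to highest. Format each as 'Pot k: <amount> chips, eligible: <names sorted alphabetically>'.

Contributions (after 115 returned to B): A=16, B=99, C=99, D=89, E=61
Pot levels (distinct totals of non-folded players): 16, 61, 89, 99
Layer 1-16: 16 each from A, B, C, D, E = 16*5 = 80 chips; eligible A, B, C, D, E
Layer 17-61: 45 each from B, C, D, E = 45*4 = 180 chips; eligible B, C, D, E
Layer 62-89: 28 each from B, C, D = 28*3 = 84 chips; eligible B, C, D
Layer 90-99: 10 each from B, C = 10*2 = 20 chips; eligible B, C

Pot 1: 80 chips, eligible: A, B, C, D, E
Pot 2: 180 chips, eligible: B, C, D, E
Pot 3: 84 chips, eligible: B, C, D
Pot 4: 20 chips, eligible: B, C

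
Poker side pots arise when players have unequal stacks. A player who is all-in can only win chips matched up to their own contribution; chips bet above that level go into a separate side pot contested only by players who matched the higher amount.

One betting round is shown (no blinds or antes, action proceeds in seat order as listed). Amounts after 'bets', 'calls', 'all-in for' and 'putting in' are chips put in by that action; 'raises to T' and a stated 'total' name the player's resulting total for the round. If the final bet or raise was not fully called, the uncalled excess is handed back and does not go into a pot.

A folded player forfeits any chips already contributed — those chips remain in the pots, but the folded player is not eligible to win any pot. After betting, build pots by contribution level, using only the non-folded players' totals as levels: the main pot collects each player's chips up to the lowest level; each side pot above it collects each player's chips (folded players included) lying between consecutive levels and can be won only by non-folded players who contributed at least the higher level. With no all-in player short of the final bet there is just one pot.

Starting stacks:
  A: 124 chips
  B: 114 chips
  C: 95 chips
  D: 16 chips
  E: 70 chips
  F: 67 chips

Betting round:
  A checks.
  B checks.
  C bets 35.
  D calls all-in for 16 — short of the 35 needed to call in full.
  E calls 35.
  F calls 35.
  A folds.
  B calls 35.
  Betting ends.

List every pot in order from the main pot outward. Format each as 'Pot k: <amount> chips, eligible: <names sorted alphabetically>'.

Pot 1: 80 chips, eligible: B, C, D, E, F
Pot 2: 76 chips, eligible: B, C, E, F

Derivation:
Contributions: B=35, C=35, D=16, E=35, F=35
Folded: A
Pot levels (distinct totals of non-folded players): 16, 35
Layer 1-16: 16 each from B, C, D, E, F = 16*5 = 80 chips; eligible B, C, D, E, F
Layer 17-35: 19 each from B, C, E, F = 19*4 = 76 chips; eligible B, C, E, F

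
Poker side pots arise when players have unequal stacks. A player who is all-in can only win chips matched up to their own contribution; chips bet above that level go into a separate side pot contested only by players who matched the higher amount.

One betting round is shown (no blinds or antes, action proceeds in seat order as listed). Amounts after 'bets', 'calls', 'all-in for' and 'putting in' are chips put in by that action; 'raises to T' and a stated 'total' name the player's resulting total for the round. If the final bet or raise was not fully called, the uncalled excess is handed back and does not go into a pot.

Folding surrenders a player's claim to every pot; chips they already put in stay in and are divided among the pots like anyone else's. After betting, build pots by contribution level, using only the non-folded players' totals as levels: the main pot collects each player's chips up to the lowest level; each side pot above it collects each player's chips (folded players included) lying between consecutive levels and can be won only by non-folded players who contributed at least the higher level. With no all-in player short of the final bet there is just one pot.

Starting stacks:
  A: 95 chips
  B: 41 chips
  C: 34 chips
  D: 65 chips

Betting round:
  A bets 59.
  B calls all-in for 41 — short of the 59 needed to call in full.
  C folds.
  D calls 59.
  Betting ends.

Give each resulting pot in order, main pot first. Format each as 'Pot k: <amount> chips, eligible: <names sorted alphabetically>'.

Pot 1: 123 chips, eligible: A, B, D
Pot 2: 36 chips, eligible: A, D

Derivation:
Contributions: A=59, B=41, D=59
Folded: C
Pot levels (distinct totals of non-folded players): 41, 59
Layer 1-41: 41 each from A, B, D = 41*3 = 123 chips; eligible A, B, D
Layer 42-59: 18 each from A, D = 18*2 = 36 chips; eligible A, D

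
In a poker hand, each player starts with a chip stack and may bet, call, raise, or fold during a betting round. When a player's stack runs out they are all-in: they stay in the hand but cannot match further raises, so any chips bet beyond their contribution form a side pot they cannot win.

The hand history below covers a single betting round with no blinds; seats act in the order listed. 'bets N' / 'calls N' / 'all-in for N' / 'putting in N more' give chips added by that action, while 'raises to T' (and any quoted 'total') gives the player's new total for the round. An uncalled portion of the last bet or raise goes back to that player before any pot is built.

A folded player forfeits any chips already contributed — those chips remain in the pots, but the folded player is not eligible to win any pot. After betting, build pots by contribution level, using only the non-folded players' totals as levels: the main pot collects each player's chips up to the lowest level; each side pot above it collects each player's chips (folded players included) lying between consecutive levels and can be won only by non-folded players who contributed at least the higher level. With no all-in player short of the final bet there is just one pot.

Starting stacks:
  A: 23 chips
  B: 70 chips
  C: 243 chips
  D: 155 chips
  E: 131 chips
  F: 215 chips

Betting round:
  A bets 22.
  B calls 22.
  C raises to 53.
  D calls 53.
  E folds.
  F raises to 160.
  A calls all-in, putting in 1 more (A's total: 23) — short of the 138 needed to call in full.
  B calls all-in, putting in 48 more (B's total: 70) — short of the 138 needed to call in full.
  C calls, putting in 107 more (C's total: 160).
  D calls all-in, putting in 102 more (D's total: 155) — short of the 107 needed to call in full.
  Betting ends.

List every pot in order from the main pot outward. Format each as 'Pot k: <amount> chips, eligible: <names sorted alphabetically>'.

Contributions: A=23, B=70, C=160, D=155, F=160
Folded: E
Pot levels (distinct totals of non-folded players): 23, 70, 155, 160
Layer 1-23: 23 each from A, B, C, D, F = 23*5 = 115 chips; eligible A, B, C, D, F
Layer 24-70: 47 each from B, C, D, F = 47*4 = 188 chips; eligible B, C, D, F
Layer 71-155: 85 each from C, D, F = 85*3 = 255 chips; eligible C, D, F
Layer 156-160: 5 each from C, F = 5*2 = 10 chips; eligible C, F

Pot 1: 115 chips, eligible: A, B, C, D, F
Pot 2: 188 chips, eligible: B, C, D, F
Pot 3: 255 chips, eligible: C, D, F
Pot 4: 10 chips, eligible: C, F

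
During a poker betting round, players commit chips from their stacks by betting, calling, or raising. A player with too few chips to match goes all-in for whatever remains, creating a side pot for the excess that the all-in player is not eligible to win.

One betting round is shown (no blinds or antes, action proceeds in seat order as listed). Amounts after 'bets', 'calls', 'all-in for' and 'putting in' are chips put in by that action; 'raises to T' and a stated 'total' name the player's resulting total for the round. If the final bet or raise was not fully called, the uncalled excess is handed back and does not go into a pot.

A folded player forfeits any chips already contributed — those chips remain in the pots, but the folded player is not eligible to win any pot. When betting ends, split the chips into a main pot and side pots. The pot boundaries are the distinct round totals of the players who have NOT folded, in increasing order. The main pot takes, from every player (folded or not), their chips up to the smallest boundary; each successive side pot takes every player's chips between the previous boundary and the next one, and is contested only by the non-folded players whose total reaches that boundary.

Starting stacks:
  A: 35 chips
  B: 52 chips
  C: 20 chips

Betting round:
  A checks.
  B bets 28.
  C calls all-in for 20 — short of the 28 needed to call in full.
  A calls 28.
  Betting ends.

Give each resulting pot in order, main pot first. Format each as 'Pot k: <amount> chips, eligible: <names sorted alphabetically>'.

Pot 1: 60 chips, eligible: A, B, C
Pot 2: 16 chips, eligible: A, B

Derivation:
Contributions: A=28, B=28, C=20
Pot levels (distinct totals of non-folded players): 20, 28
Layer 1-20: 20 each from A, B, C = 20*3 = 60 chips; eligible A, B, C
Layer 21-28: 8 each from A, B = 8*2 = 16 chips; eligible A, B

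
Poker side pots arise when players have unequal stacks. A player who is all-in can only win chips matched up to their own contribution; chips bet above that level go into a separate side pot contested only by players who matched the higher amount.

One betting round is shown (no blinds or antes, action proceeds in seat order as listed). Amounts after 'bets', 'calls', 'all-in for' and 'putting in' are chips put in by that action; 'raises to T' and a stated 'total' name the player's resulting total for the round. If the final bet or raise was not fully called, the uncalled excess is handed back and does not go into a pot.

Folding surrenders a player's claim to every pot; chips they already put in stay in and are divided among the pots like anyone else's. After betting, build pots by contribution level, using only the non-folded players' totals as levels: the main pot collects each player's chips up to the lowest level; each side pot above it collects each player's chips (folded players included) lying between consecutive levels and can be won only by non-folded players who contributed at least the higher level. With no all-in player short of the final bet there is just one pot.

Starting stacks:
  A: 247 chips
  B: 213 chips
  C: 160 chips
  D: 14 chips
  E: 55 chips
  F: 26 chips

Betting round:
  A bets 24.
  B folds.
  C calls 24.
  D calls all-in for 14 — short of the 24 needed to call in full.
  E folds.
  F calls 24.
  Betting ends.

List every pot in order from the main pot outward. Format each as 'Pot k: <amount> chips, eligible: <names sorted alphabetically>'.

Pot 1: 56 chips, eligible: A, C, D, F
Pot 2: 30 chips, eligible: A, C, F

Derivation:
Contributions: A=24, C=24, D=14, F=24
Folded: B, E
Pot levels (distinct totals of non-folded players): 14, 24
Layer 1-14: 14 each from A, C, D, F = 14*4 = 56 chips; eligible A, C, D, F
Layer 15-24: 10 each from A, C, F = 10*3 = 30 chips; eligible A, C, F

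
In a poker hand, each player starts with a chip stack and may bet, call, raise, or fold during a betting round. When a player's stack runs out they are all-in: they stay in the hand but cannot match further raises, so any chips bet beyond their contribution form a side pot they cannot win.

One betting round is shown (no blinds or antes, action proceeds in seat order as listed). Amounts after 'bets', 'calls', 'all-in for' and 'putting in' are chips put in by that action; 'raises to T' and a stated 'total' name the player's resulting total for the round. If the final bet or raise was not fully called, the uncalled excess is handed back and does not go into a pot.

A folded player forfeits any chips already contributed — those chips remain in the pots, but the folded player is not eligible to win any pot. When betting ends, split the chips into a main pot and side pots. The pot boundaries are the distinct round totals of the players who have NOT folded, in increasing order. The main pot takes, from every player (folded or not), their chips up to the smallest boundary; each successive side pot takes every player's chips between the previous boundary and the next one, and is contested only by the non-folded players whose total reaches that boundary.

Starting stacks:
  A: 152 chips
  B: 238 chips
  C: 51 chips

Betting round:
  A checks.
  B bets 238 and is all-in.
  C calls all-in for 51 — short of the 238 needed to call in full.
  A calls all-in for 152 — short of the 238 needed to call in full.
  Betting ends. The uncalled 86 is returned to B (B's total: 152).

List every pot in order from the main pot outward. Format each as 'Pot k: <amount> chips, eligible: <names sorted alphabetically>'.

Contributions (after 86 returned to B): A=152, B=152, C=51
Pot levels (distinct totals of non-folded players): 51, 152
Layer 1-51: 51 each from A, B, C = 51*3 = 153 chips; eligible A, B, C
Layer 52-152: 101 each from A, B = 101*2 = 202 chips; eligible A, B

Pot 1: 153 chips, eligible: A, B, C
Pot 2: 202 chips, eligible: A, B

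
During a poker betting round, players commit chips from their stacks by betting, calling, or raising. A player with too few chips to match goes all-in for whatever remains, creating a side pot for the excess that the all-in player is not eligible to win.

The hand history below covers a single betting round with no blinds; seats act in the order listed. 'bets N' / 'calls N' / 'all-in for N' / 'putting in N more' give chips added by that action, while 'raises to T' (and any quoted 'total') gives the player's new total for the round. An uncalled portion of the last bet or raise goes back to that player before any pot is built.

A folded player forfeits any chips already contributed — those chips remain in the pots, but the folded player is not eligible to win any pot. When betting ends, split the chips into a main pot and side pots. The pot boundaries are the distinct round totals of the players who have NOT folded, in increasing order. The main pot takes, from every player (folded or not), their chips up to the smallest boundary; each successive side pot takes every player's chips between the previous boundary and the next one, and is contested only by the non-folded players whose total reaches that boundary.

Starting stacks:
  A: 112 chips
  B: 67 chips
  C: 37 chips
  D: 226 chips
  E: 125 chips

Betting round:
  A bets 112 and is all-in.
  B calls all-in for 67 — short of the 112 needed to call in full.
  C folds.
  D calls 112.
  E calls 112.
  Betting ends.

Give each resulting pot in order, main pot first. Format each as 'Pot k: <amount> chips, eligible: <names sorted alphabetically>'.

Pot 1: 268 chips, eligible: A, B, D, E
Pot 2: 135 chips, eligible: A, D, E

Derivation:
Contributions: A=112, B=67, D=112, E=112
Folded: C
Pot levels (distinct totals of non-folded players): 67, 112
Layer 1-67: 67 each from A, B, D, E = 67*4 = 268 chips; eligible A, B, D, E
Layer 68-112: 45 each from A, D, E = 45*3 = 135 chips; eligible A, D, E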